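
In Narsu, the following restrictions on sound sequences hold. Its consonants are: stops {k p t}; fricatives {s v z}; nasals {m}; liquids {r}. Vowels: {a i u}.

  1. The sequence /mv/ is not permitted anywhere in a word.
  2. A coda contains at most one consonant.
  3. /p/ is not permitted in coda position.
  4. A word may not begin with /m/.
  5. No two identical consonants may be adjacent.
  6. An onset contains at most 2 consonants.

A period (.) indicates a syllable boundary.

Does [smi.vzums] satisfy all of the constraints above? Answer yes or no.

no

[smi.vzums] — violates constraint 2: syllable 2 coda /ms/ has 2 consonants (> 1) → phonotactically illegal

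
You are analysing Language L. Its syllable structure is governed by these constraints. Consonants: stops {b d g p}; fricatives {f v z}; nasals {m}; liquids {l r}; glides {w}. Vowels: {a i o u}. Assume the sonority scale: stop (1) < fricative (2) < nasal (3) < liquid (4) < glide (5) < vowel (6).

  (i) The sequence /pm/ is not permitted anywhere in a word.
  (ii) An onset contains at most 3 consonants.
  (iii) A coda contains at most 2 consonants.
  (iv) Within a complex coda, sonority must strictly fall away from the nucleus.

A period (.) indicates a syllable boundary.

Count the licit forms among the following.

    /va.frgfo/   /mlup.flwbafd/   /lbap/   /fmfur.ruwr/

2

/va.frgfo/ — violates constraint (ii): syllable 2 onset /frgf/ has 4 consonants (> 3) → illicit
/mlup.flwbafd/ — violates constraint (ii): syllable 2 onset /flwb/ has 4 consonants (> 3) → illicit
/lbap/ — σ1 onset /lb/ (2C), coda /p/ ok → licit
/fmfur.ruwr/ — σ1 onset /fmf/ (3C), coda /r/ ok; σ2 onset /r/, coda /wr/ (5→4 falls) ok → licit
Licit: /lbap/, /fmfur.ruwr/ → 2.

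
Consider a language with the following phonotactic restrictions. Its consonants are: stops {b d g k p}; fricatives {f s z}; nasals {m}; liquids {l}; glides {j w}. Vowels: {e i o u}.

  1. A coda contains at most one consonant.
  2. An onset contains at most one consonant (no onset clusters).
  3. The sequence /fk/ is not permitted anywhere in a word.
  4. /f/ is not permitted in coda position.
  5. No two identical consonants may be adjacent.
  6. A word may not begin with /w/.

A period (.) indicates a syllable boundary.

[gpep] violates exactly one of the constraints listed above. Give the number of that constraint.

2

[gpep]: syllable 1 onset /gp/ has 2 consonants (> 1).
This is a violation of constraint 2: "An onset contains at most one consonant (no onset clusters)."
The remaining constraints (1, 3, 4, 5, 6) are satisfied.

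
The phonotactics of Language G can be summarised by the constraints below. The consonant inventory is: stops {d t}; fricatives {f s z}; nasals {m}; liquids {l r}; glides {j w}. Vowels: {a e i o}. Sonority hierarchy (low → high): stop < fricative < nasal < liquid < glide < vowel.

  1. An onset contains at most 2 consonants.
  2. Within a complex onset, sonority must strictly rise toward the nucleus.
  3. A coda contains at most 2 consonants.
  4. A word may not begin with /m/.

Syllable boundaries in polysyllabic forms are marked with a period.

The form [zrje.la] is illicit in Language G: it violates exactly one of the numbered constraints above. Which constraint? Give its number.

[zrje.la]: syllable 1 onset /zrj/ has 3 consonants (> 2).
This is a violation of constraint 1: "An onset contains at most 2 consonants."
The remaining constraints (2, 3, 4) are satisfied.

1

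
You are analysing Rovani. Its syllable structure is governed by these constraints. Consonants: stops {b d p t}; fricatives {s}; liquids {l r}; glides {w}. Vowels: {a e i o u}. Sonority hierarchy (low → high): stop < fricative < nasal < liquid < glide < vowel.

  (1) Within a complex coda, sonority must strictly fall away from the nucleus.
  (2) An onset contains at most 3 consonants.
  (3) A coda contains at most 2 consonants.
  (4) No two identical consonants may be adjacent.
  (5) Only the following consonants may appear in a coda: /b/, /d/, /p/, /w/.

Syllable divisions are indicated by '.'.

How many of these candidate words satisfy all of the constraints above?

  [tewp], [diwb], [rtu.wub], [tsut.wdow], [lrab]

4

[tewp] — σ1 onset /t/, coda /wp/ (5→1 falls) ok → permitted
[diwb] — σ1 onset /d/, coda /wb/ (5→1 falls) ok → permitted
[rtu.wub] — σ1 onset /rt/ (2C), coda /∅/ ok; σ2 onset /w/, coda /b/ ok → permitted
[tsut.wdow] — violates constraint 5: syllable 1 coda contains /t/, which is not a licensed coda consonant → not permitted
[lrab] — σ1 onset /lr/ (2C), coda /b/ ok → permitted
Permitted: [tewp], [diwb], [rtu.wub], [lrab] → 4.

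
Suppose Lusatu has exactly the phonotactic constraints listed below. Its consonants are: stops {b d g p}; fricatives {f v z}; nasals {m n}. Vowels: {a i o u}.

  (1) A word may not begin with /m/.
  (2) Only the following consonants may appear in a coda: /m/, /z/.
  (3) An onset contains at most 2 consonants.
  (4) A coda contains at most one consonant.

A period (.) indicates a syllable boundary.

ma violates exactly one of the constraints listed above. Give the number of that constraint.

ma: word begins with /m/.
This is a violation of constraint 1: "A word may not begin with /m/."
The remaining constraints (2, 3, 4) are satisfied.

1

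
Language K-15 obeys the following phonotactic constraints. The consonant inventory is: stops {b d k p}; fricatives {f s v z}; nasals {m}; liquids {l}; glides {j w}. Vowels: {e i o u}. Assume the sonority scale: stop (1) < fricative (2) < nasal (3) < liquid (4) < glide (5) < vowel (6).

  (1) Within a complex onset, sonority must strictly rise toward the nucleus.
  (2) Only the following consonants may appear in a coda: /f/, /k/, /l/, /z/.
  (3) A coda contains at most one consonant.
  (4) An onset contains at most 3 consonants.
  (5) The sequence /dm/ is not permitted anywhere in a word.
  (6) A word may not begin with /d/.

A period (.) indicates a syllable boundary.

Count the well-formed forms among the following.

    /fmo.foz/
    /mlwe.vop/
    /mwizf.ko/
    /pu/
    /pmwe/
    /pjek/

/fmo.foz/ — σ1 onset /fm/ (2→3 rises), coda /∅/ ok; σ2 onset /f/, coda /z/ ok → well-formed
/mlwe.vop/ — violates constraint 2: syllable 2 coda contains /p/, which is not a licensed coda consonant → ill-formed
/mwizf.ko/ — violates constraint 3: syllable 1 coda /zf/ has 2 consonants (> 1) → ill-formed
/pu/ — σ1 onset /p/, coda /∅/ ok → well-formed
/pmwe/ — σ1 onset /pmw/ (1→3→5 rises), coda /∅/ ok → well-formed
/pjek/ — σ1 onset /pj/ (1→5 rises), coda /k/ ok → well-formed
Well-formed: /fmo.foz/, /pu/, /pmwe/, /pjek/ → 4.

4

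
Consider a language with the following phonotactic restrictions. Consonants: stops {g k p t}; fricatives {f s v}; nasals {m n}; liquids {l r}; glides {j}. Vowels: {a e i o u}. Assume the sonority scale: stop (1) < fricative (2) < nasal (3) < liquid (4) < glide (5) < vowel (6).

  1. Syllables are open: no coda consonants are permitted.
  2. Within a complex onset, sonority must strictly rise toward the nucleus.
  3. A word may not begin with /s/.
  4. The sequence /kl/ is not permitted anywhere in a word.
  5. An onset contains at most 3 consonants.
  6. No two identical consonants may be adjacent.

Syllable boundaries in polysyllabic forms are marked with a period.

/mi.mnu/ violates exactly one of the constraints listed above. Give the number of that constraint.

2

/mi.mnu/: syllable 2 onset /mn/: /m/ (nasal, 3) → /n/ (nasal, 3) does not rise.
This is a violation of constraint 2: "Within a complex onset, sonority must strictly rise toward the nucleus."
The remaining constraints (1, 3, 4, 5, 6) are satisfied.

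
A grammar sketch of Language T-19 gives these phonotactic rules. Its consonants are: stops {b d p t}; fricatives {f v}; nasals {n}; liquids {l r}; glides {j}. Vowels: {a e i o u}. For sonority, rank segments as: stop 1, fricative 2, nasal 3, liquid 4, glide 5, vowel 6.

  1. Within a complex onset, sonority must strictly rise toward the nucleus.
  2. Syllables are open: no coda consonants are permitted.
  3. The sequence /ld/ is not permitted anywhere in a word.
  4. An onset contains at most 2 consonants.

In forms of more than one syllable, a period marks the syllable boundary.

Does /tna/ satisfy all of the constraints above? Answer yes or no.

yes

/tna/ — σ1 onset /tn/ (1→3 rises), coda /∅/ ok → licit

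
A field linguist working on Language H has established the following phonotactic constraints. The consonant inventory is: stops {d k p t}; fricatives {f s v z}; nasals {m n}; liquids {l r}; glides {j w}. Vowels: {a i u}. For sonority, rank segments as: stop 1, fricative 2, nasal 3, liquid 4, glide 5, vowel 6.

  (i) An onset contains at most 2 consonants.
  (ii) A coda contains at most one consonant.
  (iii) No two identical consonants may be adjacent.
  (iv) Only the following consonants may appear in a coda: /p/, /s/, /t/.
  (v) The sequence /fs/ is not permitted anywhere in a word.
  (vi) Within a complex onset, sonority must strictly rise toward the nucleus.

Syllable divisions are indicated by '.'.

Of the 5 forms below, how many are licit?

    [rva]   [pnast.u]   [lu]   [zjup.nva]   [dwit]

2

[rva] — violates constraint (vi): syllable 1 onset /rv/: /r/ (liquid, 4) → /v/ (fricative, 2) does not rise → illicit
[pnast.u] — violates constraint (ii): syllable 1 coda /st/ has 2 consonants (> 1) → illicit
[lu] — σ1 onset /l/, coda /∅/ ok → licit
[zjup.nva] — violates constraint (vi): syllable 2 onset /nv/: /n/ (nasal, 3) → /v/ (fricative, 2) does not rise → illicit
[dwit] — σ1 onset /dw/ (1→5 rises), coda /t/ ok → licit
Licit: [lu], [dwit] → 2.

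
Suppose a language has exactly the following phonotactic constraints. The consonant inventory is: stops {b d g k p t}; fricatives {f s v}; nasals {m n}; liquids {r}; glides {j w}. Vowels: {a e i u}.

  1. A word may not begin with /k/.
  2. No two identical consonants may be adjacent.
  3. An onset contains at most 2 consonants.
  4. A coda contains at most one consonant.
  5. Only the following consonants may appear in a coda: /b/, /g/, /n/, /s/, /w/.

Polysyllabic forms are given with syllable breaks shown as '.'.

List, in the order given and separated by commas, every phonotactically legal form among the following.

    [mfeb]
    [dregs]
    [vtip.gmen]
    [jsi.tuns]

[mfeb] — σ1 onset /mf/ (2C), coda /b/ ok → phonotactically legal
[dregs] — violates constraint 4: syllable 1 coda /gs/ has 2 consonants (> 1) → phonotactically illegal
[vtip.gmen] — violates constraint 5: syllable 1 coda contains /p/, which is not a licensed coda consonant → phonotactically illegal
[jsi.tuns] — violates constraint 4: syllable 2 coda /ns/ has 2 consonants (> 1) → phonotactically illegal

[mfeb]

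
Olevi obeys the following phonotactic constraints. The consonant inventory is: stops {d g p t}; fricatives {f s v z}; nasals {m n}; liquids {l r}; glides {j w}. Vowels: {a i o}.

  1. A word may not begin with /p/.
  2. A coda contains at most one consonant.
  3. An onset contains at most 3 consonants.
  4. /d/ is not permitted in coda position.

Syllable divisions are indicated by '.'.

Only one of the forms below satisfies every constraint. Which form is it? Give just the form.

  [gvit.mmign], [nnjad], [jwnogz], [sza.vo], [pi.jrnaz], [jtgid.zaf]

[gvit.mmign] — violates constraint 2: syllable 2 coda /gn/ has 2 consonants (> 1) → phonotactically illegal
[nnjad] — violates constraint 4: syllable 1 coda contains /d/ → phonotactically illegal
[jwnogz] — violates constraint 2: syllable 1 coda /gz/ has 2 consonants (> 1) → phonotactically illegal
[sza.vo] — σ1 onset /sz/ (2C), coda /∅/ ok; σ2 onset /v/, coda /∅/ ok → phonotactically legal
[pi.jrnaz] — violates constraint 1: word begins with /p/ → phonotactically illegal
[jtgid.zaf] — violates constraint 4: syllable 1 coda contains /d/ → phonotactically illegal

[sza.vo]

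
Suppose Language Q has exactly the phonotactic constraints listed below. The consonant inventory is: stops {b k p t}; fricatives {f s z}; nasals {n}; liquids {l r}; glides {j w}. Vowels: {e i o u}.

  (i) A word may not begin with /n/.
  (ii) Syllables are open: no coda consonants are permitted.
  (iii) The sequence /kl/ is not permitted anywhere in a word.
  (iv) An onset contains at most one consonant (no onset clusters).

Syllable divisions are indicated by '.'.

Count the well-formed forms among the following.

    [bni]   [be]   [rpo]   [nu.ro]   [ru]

2

[bni] — violates constraint (iv): syllable 1 onset /bn/ has 2 consonants (> 1) → ill-formed
[be] — σ1 onset /b/, coda /∅/ ok → well-formed
[rpo] — violates constraint (iv): syllable 1 onset /rp/ has 2 consonants (> 1) → ill-formed
[nu.ro] — violates constraint (i): word begins with /n/ → ill-formed
[ru] — σ1 onset /r/, coda /∅/ ok → well-formed
Well-formed: [be], [ru] → 2.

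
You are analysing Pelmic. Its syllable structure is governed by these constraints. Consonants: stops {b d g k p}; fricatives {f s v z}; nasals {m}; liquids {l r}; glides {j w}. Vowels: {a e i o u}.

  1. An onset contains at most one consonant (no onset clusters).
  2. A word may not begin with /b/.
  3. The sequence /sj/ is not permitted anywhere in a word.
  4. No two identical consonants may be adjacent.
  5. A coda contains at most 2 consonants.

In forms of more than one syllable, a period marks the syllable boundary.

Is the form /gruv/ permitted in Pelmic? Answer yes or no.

/gruv/ — violates constraint 1: syllable 1 onset /gr/ has 2 consonants (> 1) → not permitted

no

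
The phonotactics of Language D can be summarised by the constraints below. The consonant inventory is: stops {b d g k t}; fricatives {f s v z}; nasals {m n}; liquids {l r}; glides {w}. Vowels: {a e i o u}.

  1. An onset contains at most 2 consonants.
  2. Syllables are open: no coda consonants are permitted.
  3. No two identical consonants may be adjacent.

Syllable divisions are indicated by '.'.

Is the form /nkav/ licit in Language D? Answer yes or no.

/nkav/ — violates constraint 2: syllable 1 coda /v/ has 1 consonant (> 0) → illicit

no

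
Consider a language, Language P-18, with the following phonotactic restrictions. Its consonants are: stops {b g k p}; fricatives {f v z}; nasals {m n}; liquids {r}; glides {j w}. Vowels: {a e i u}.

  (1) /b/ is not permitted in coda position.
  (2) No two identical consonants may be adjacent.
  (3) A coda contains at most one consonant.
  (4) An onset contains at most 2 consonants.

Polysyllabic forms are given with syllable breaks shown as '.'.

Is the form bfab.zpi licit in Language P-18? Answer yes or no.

bfab.zpi — violates constraint 1: syllable 1 coda contains /b/ → illicit

no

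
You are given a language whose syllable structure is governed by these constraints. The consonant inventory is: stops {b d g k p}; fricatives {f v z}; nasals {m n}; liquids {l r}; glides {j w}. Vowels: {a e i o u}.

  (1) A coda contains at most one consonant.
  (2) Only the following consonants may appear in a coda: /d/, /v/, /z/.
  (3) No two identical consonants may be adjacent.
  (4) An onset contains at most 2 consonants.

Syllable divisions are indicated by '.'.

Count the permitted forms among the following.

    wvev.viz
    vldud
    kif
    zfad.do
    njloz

0

wvev.viz — violates constraint 3: adjacent identical consonants /vv/ → not permitted
vldud — violates constraint 4: syllable 1 onset /vld/ has 3 consonants (> 2) → not permitted
kif — violates constraint 2: syllable 1 coda contains /f/, which is not a licensed coda consonant → not permitted
zfad.do — violates constraint 3: adjacent identical consonants /dd/ → not permitted
njloz — violates constraint 4: syllable 1 onset /njl/ has 3 consonants (> 2) → not permitted
No form is permitted → 0.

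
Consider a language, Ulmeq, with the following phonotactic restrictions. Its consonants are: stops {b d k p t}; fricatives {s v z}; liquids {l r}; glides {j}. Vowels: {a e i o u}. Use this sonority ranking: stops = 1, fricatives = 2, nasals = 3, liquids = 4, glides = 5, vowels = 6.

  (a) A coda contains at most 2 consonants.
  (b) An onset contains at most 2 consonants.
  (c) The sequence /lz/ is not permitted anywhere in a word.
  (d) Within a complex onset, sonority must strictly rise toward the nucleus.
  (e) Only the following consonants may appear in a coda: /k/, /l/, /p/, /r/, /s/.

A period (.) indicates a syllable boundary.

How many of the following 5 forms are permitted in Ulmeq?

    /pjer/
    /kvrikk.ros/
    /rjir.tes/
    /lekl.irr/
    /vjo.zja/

4

/pjer/ — σ1 onset /pj/ (1→5 rises), coda /r/ ok → permitted
/kvrikk.ros/ — violates constraint (b): syllable 1 onset /kvr/ has 3 consonants (> 2) → not permitted
/rjir.tes/ — σ1 onset /rj/ (4→5 rises), coda /r/ ok; σ2 onset /t/, coda /s/ ok → permitted
/lekl.irr/ — σ1 onset /l/, coda /kl/ (2C) ok; σ2 onset /∅/, coda /rr/ (2C) ok → permitted
/vjo.zja/ — σ1 onset /vj/ (2→5 rises), coda /∅/ ok; σ2 onset /zj/ (2→5 rises), coda /∅/ ok → permitted
Permitted: /pjer/, /rjir.tes/, /lekl.irr/, /vjo.zja/ → 4.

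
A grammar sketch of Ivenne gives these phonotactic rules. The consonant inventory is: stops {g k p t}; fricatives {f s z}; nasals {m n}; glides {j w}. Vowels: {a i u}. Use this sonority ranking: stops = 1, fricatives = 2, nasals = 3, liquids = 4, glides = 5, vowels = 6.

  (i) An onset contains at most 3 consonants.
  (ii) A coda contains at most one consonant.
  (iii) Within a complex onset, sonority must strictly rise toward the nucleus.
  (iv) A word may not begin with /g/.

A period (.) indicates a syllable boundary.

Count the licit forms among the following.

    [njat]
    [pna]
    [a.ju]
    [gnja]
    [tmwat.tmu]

[njat] — σ1 onset /nj/ (3→5 rises), coda /t/ ok → licit
[pna] — σ1 onset /pn/ (1→3 rises), coda /∅/ ok → licit
[a.ju] — σ1 onset /∅/, coda /∅/ ok; σ2 onset /j/, coda /∅/ ok → licit
[gnja] — violates constraint (iv): word begins with /g/ → illicit
[tmwat.tmu] — σ1 onset /tmw/ (1→3→5 rises), coda /t/ ok; σ2 onset /tm/ (1→3 rises), coda /∅/ ok → licit
Licit: [njat], [pna], [a.ju], [tmwat.tmu] → 4.

4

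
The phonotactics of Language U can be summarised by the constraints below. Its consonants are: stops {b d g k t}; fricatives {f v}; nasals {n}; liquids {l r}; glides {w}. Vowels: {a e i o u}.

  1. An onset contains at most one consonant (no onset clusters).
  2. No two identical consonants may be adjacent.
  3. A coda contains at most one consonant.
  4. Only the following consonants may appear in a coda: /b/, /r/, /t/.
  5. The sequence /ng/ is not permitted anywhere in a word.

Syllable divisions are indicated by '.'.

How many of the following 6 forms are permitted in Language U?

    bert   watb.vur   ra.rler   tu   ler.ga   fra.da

2

bert — violates constraint 3: syllable 1 coda /rt/ has 2 consonants (> 1) → not permitted
watb.vur — violates constraint 3: syllable 1 coda /tb/ has 2 consonants (> 1) → not permitted
ra.rler — violates constraint 1: syllable 2 onset /rl/ has 2 consonants (> 1) → not permitted
tu — σ1 onset /t/, coda /∅/ ok → permitted
ler.ga — σ1 onset /l/, coda /r/ ok; σ2 onset /g/, coda /∅/ ok → permitted
fra.da — violates constraint 1: syllable 1 onset /fr/ has 2 consonants (> 1) → not permitted
Permitted: tu, ler.ga → 2.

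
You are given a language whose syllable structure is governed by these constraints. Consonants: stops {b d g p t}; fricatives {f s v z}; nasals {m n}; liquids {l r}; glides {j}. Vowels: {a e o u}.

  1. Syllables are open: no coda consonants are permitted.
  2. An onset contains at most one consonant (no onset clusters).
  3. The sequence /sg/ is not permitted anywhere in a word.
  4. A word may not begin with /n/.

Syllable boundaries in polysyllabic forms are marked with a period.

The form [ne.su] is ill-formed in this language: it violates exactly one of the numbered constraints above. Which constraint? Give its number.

[ne.su]: word begins with /n/.
This is a violation of constraint 4: "A word may not begin with /n/."
The remaining constraints (1, 2, 3) are satisfied.

4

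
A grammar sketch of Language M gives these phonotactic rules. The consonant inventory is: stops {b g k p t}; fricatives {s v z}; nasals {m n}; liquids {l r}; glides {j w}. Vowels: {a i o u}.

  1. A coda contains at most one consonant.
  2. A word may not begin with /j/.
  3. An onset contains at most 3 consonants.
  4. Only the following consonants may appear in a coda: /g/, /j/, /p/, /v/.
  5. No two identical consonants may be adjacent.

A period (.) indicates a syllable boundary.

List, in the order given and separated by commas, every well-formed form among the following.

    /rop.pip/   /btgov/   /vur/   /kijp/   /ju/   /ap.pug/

/rop.pip/ — violates constraint 5: adjacent identical consonants /pp/ → ill-formed
/btgov/ — σ1 onset /btg/ (3C), coda /v/ ok → well-formed
/vur/ — violates constraint 4: syllable 1 coda contains /r/, which is not a licensed coda consonant → ill-formed
/kijp/ — violates constraint 1: syllable 1 coda /jp/ has 2 consonants (> 1) → ill-formed
/ju/ — violates constraint 2: word begins with /j/ → ill-formed
/ap.pug/ — violates constraint 5: adjacent identical consonants /pp/ → ill-formed

/btgov/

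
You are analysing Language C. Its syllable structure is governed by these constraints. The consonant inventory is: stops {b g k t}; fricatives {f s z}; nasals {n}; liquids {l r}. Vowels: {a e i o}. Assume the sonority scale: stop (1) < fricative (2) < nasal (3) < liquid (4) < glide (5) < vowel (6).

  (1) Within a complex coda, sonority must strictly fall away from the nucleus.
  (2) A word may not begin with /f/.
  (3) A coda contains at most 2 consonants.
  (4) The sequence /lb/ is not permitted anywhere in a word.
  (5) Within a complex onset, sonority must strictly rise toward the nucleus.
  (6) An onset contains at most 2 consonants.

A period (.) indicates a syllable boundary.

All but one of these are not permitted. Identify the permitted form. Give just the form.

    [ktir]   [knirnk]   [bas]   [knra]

[ktir] — violates constraint 5: syllable 1 onset /kt/: /k/ (stop, 1) → /t/ (stop, 1) does not rise → not permitted
[knirnk] — violates constraint 3: syllable 1 coda /rnk/ has 3 consonants (> 2) → not permitted
[bas] — σ1 onset /b/, coda /s/ ok → permitted
[knra] — violates constraint 6: syllable 1 onset /knr/ has 3 consonants (> 2) → not permitted

[bas]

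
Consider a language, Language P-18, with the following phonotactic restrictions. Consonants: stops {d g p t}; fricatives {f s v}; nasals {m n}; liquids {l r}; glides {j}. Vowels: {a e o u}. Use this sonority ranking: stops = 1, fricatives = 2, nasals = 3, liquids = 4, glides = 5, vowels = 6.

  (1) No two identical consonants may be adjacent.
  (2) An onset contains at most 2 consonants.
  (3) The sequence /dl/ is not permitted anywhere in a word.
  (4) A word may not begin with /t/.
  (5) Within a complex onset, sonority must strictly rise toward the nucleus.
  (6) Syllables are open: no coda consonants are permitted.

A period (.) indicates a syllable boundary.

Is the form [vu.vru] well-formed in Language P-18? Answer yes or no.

[vu.vru] — σ1 onset /v/, coda /∅/ ok; σ2 onset /vr/ (2→4 rises), coda /∅/ ok → well-formed

yes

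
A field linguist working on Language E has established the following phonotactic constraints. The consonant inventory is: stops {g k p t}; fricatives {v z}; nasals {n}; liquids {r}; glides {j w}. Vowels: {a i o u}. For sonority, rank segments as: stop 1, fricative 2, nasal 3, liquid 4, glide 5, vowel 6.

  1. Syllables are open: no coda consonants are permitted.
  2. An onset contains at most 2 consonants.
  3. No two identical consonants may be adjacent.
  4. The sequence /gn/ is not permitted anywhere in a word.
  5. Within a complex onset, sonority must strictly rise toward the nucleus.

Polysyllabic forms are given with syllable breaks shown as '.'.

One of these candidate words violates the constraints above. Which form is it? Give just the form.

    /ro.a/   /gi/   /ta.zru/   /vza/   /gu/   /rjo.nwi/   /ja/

/vza/

/ro.a/ — σ1 onset /r/, coda /∅/ ok; σ2 onset /∅/, coda /∅/ ok → licit
/gi/ — σ1 onset /g/, coda /∅/ ok → licit
/ta.zru/ — σ1 onset /t/, coda /∅/ ok; σ2 onset /zr/ (2→4 rises), coda /∅/ ok → licit
/vza/ — violates constraint 5: syllable 1 onset /vz/: /v/ (fricative, 2) → /z/ (fricative, 2) does not rise → illicit
/gu/ — σ1 onset /g/, coda /∅/ ok → licit
/rjo.nwi/ — σ1 onset /rj/ (4→5 rises), coda /∅/ ok; σ2 onset /nw/ (3→5 rises), coda /∅/ ok → licit
/ja/ — σ1 onset /j/, coda /∅/ ok → licit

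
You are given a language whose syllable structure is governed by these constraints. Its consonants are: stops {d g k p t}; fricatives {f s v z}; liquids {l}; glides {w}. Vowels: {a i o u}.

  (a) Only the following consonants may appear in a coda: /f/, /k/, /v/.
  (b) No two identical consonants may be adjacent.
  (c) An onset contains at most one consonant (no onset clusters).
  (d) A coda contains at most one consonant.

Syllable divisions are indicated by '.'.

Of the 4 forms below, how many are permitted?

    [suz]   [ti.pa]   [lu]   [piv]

3

[suz] — violates constraint (a): syllable 1 coda contains /z/, which is not a licensed coda consonant → not permitted
[ti.pa] — σ1 onset /t/, coda /∅/ ok; σ2 onset /p/, coda /∅/ ok → permitted
[lu] — σ1 onset /l/, coda /∅/ ok → permitted
[piv] — σ1 onset /p/, coda /v/ ok → permitted
Permitted: [ti.pa], [lu], [piv] → 3.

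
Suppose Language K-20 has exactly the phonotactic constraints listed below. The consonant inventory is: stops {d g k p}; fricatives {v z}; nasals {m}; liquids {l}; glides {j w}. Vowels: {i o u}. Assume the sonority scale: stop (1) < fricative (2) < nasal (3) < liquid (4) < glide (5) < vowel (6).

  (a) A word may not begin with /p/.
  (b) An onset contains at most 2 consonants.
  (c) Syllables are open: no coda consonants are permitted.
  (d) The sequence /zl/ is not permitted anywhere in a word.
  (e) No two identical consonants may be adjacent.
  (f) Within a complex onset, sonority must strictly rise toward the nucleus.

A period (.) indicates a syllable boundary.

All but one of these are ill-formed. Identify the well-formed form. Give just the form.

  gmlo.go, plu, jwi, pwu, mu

mu

gmlo.go — violates constraint (b): syllable 1 onset /gml/ has 3 consonants (> 2) → ill-formed
plu — violates constraint (a): word begins with /p/ → ill-formed
jwi — violates constraint (f): syllable 1 onset /jw/: /j/ (glide, 5) → /w/ (glide, 5) does not rise → ill-formed
pwu — violates constraint (a): word begins with /p/ → ill-formed
mu — σ1 onset /m/, coda /∅/ ok → well-formed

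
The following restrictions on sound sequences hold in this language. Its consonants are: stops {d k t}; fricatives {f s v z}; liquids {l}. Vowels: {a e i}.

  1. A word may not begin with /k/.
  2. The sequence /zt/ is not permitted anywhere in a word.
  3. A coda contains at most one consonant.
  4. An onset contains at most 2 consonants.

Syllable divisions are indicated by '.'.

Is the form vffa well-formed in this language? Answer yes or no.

vffa — violates constraint 4: syllable 1 onset /vff/ has 3 consonants (> 2) → ill-formed

no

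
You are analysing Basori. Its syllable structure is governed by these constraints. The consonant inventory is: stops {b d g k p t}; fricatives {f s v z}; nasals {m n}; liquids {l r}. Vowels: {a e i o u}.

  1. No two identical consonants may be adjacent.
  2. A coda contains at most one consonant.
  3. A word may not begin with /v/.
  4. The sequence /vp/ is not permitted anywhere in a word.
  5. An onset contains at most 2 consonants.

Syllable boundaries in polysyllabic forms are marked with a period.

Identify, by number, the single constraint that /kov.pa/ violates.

4

/kov.pa/: contains banned sequence /vp/.
This is a violation of constraint 4: "The sequence /vp/ is not permitted anywhere in a word."
The remaining constraints (1, 2, 3, 5) are satisfied.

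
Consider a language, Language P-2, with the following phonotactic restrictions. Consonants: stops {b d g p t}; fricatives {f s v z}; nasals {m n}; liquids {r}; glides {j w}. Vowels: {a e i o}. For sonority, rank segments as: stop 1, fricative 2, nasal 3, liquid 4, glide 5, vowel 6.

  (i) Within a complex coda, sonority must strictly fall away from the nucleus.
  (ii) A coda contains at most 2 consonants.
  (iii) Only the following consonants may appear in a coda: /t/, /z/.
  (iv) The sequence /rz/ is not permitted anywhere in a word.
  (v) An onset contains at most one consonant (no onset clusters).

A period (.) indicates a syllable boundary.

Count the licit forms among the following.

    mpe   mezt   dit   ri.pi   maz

mpe — violates constraint (v): syllable 1 onset /mp/ has 2 consonants (> 1) → illicit
mezt — σ1 onset /m/, coda /zt/ (2→1 falls) ok → licit
dit — σ1 onset /d/, coda /t/ ok → licit
ri.pi — σ1 onset /r/, coda /∅/ ok; σ2 onset /p/, coda /∅/ ok → licit
maz — σ1 onset /m/, coda /z/ ok → licit
Licit: mezt, dit, ri.pi, maz → 4.

4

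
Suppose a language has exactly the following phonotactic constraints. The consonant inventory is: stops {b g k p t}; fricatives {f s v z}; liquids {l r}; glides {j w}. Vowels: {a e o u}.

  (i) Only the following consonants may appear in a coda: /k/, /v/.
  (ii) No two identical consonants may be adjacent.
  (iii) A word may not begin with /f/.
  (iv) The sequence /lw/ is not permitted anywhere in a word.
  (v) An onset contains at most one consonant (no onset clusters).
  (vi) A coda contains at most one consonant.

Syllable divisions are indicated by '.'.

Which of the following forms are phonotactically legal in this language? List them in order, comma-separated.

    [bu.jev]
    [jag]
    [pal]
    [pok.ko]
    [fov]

[bu.jev]

[bu.jev] — σ1 onset /b/, coda /∅/ ok; σ2 onset /j/, coda /v/ ok → phonotactically legal
[jag] — violates constraint (i): syllable 1 coda contains /g/, which is not a licensed coda consonant → phonotactically illegal
[pal] — violates constraint (i): syllable 1 coda contains /l/, which is not a licensed coda consonant → phonotactically illegal
[pok.ko] — violates constraint (ii): adjacent identical consonants /kk/ → phonotactically illegal
[fov] — violates constraint (iii): word begins with /f/ → phonotactically illegal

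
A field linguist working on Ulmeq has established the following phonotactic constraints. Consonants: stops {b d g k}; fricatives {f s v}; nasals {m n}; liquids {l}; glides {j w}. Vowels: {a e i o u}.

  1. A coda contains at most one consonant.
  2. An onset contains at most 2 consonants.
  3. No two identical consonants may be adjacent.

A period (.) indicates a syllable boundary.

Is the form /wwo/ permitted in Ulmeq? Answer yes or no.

no

/wwo/ — violates constraint 3: adjacent identical consonants /ww/ → not permitted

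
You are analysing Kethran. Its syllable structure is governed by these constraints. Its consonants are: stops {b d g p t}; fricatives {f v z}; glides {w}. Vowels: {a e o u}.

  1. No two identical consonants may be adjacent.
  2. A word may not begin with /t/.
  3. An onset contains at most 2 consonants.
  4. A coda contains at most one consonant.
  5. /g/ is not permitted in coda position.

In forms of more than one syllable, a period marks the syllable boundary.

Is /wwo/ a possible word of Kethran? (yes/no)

no

/wwo/ — violates constraint 1: adjacent identical consonants /ww/ → phonotactically illegal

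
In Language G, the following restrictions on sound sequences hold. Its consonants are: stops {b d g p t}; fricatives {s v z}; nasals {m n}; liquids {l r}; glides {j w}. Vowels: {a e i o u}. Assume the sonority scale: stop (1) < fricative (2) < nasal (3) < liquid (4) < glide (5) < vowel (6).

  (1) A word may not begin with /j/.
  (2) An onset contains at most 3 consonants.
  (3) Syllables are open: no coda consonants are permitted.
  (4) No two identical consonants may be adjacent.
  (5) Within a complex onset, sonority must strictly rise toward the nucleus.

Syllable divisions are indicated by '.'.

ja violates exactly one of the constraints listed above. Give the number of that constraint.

ja: word begins with /j/.
This is a violation of constraint 1: "A word may not begin with /j/."
The remaining constraints (2, 3, 4, 5) are satisfied.

1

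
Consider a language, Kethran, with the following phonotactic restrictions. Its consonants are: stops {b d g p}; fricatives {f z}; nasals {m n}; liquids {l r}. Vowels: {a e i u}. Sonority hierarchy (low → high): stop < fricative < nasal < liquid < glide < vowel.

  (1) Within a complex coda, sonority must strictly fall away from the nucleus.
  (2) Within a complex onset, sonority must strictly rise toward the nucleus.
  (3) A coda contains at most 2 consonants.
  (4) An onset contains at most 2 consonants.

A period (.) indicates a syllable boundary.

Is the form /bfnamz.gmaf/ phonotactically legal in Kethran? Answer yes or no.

no

/bfnamz.gmaf/ — violates constraint 4: syllable 1 onset /bfn/ has 3 consonants (> 2) → phonotactically illegal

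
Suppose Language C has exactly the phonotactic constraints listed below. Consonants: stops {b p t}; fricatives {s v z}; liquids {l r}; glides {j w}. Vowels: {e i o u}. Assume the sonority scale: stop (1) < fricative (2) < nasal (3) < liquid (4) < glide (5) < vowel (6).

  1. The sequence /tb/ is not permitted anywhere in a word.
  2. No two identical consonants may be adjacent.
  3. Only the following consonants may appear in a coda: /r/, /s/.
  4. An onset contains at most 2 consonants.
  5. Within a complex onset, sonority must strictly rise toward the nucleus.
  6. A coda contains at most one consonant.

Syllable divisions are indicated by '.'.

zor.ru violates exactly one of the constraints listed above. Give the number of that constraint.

zor.ru: adjacent identical consonants /rr/.
This is a violation of constraint 2: "No two identical consonants may be adjacent."
The remaining constraints (1, 3, 4, 5, 6) are satisfied.

2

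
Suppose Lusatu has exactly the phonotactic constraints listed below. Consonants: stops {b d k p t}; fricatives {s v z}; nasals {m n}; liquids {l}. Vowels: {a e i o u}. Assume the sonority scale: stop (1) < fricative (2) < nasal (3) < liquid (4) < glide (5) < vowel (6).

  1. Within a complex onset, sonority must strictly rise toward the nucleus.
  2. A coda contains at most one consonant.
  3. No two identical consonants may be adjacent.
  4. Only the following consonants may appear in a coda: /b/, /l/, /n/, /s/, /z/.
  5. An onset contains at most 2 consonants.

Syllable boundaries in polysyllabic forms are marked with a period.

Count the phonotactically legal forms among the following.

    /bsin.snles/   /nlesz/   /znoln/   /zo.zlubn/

0

/bsin.snles/ — violates constraint 5: syllable 2 onset /snl/ has 3 consonants (> 2) → phonotactically illegal
/nlesz/ — violates constraint 2: syllable 1 coda /sz/ has 2 consonants (> 1) → phonotactically illegal
/znoln/ — violates constraint 2: syllable 1 coda /ln/ has 2 consonants (> 1) → phonotactically illegal
/zo.zlubn/ — violates constraint 2: syllable 2 coda /bn/ has 2 consonants (> 1) → phonotactically illegal
No form is phonotactically legal → 0.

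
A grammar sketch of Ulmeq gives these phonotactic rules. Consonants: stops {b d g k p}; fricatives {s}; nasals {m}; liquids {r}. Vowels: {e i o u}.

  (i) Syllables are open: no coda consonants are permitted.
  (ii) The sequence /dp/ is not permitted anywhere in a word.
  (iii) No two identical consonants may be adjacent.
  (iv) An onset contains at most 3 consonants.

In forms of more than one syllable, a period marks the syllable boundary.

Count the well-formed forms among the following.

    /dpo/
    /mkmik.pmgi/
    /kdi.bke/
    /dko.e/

2

/dpo/ — violates constraint (ii): contains banned sequence /dp/ → ill-formed
/mkmik.pmgi/ — violates constraint (i): syllable 1 coda /k/ has 1 consonant (> 0) → ill-formed
/kdi.bke/ — σ1 onset /kd/ (2C), coda /∅/ ok; σ2 onset /bk/ (2C), coda /∅/ ok → well-formed
/dko.e/ — σ1 onset /dk/ (2C), coda /∅/ ok; σ2 onset /∅/, coda /∅/ ok → well-formed
Well-formed: /kdi.bke/, /dko.e/ → 2.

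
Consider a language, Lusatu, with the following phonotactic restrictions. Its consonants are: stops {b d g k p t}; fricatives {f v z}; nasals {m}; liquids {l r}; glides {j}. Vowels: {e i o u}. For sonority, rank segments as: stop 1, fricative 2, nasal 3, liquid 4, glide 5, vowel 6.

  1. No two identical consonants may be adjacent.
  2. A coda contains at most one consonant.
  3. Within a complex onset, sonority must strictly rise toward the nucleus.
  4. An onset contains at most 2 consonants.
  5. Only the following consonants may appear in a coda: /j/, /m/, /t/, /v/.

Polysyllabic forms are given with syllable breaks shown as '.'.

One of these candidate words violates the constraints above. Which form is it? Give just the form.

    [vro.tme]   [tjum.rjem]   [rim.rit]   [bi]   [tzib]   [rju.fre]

[vro.tme] — σ1 onset /vr/ (2→4 rises), coda /∅/ ok; σ2 onset /tm/ (1→3 rises), coda /∅/ ok → phonotactically legal
[tjum.rjem] — σ1 onset /tj/ (1→5 rises), coda /m/ ok; σ2 onset /rj/ (4→5 rises), coda /m/ ok → phonotactically legal
[rim.rit] — σ1 onset /r/, coda /m/ ok; σ2 onset /r/, coda /t/ ok → phonotactically legal
[bi] — σ1 onset /b/, coda /∅/ ok → phonotactically legal
[tzib] — violates constraint 5: syllable 1 coda contains /b/, which is not a licensed coda consonant → phonotactically illegal
[rju.fre] — σ1 onset /rj/ (4→5 rises), coda /∅/ ok; σ2 onset /fr/ (2→4 rises), coda /∅/ ok → phonotactically legal

[tzib]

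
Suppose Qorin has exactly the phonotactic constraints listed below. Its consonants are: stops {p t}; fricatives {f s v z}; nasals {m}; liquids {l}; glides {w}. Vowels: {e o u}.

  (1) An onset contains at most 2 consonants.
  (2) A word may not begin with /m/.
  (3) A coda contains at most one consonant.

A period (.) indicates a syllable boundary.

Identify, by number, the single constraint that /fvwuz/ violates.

1

/fvwuz/: syllable 1 onset /fvw/ has 3 consonants (> 2).
This is a violation of constraint 1: "An onset contains at most 2 consonants."
The remaining constraints (2, 3) are satisfied.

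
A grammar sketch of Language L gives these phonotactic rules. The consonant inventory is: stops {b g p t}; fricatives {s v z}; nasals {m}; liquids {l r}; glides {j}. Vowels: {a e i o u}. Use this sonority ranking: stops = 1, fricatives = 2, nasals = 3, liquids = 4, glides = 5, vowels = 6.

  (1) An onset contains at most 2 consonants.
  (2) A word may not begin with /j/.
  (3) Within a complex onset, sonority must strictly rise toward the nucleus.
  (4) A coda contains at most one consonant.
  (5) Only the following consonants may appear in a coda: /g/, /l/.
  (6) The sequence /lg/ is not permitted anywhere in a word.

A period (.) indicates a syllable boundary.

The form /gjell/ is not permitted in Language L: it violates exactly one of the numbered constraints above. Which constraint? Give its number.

/gjell/: syllable 1 coda /ll/ has 2 consonants (> 1).
This is a violation of constraint 4: "A coda contains at most one consonant."
The remaining constraints (1, 2, 3, 5, 6) are satisfied.

4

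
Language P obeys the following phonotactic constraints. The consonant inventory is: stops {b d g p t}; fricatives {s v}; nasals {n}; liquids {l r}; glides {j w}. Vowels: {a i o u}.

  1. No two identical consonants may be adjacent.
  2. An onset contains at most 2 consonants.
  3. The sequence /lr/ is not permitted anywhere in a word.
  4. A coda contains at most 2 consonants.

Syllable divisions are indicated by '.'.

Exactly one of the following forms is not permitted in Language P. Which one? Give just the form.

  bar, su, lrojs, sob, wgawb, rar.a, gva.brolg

bar — σ1 onset /b/, coda /r/ ok → permitted
su — σ1 onset /s/, coda /∅/ ok → permitted
lrojs — violates constraint 3: contains banned sequence /lr/ → not permitted
sob — σ1 onset /s/, coda /b/ ok → permitted
wgawb — σ1 onset /wg/ (2C), coda /wb/ (2C) ok → permitted
rar.a — σ1 onset /r/, coda /r/ ok; σ2 onset /∅/, coda /∅/ ok → permitted
gva.brolg — σ1 onset /gv/ (2C), coda /∅/ ok; σ2 onset /br/ (2C), coda /lg/ (2C) ok → permitted

lrojs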